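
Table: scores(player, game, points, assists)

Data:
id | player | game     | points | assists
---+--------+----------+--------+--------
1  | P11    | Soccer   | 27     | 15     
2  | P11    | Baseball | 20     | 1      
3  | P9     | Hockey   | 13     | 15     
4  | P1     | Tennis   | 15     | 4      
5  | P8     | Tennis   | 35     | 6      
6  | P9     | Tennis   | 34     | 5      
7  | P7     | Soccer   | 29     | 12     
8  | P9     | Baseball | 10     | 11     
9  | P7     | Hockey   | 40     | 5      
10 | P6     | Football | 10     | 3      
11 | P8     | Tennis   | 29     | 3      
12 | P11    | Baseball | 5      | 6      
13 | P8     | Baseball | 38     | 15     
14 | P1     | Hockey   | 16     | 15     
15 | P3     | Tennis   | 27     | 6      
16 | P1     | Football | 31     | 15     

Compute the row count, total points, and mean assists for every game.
SELECT game,
       COUNT(*) as cnt,
       SUM(points) as total_points,
       AVG(assists) as avg_assists
FROM scores
GROUP BY game

Result:
  Baseball: 4 records, 73 total points, 8.25 avg assists
  Football: 2 records, 41 total points, 9.00 avg assists
  Hockey: 3 records, 69 total points, 11.67 avg assists
  Soccer: 2 records, 56 total points, 13.50 avg assists
  Tennis: 5 records, 140 total points, 4.80 avg assists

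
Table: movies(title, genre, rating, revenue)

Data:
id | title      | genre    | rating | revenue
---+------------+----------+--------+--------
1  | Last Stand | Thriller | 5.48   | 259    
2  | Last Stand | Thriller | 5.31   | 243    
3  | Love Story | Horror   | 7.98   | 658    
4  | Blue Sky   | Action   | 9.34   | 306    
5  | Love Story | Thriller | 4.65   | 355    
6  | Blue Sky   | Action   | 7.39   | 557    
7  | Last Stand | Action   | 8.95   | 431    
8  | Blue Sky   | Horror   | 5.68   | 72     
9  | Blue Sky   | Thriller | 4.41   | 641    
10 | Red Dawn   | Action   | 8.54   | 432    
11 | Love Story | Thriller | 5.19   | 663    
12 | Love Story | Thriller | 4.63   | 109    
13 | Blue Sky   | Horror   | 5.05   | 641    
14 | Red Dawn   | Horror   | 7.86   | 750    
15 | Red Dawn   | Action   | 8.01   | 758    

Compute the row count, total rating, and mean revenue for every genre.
SELECT genre,
       COUNT(*) as cnt,
       SUM(rating) as total_rating,
       AVG(revenue) as avg_revenue
FROM movies
GROUP BY genre

Result:
  Action: 5 records, 42.23 total rating, 496.80 avg revenue
  Horror: 4 records, 26.57 total rating, 530.25 avg revenue
  Thriller: 6 records, 29.67 total rating, 378.33 avg revenue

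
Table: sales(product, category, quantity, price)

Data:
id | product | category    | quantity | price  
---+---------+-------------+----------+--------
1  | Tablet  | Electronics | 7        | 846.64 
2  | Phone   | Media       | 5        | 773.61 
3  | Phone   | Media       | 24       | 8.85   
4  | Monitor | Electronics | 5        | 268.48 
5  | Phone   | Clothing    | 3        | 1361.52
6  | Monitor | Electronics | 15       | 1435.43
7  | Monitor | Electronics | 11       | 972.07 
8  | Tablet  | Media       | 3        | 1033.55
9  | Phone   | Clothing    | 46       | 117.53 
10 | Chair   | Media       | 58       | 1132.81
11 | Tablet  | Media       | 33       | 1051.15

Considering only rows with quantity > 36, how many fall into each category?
SELECT category, COUNT(*)
FROM sales
WHERE quantity > 36
GROUP BY category

Note: WHERE filters rows before grouping.

Result:
  Clothing: 1
  Media: 1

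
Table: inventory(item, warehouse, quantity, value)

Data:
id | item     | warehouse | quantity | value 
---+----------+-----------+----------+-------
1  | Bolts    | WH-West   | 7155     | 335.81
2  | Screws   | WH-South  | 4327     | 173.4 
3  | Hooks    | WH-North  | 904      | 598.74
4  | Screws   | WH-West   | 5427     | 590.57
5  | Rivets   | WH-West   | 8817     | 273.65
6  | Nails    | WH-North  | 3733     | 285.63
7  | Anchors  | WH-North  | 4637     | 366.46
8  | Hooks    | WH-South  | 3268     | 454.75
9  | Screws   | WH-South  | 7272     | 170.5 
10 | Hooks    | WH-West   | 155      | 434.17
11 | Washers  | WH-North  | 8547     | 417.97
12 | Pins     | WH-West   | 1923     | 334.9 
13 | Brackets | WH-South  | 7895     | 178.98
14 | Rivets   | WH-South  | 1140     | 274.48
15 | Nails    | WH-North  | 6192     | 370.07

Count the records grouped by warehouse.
SELECT warehouse, COUNT(*) as count
FROM inventory
GROUP BY warehouse

Result:
  WH-North: 5
  WH-South: 5
  WH-West: 5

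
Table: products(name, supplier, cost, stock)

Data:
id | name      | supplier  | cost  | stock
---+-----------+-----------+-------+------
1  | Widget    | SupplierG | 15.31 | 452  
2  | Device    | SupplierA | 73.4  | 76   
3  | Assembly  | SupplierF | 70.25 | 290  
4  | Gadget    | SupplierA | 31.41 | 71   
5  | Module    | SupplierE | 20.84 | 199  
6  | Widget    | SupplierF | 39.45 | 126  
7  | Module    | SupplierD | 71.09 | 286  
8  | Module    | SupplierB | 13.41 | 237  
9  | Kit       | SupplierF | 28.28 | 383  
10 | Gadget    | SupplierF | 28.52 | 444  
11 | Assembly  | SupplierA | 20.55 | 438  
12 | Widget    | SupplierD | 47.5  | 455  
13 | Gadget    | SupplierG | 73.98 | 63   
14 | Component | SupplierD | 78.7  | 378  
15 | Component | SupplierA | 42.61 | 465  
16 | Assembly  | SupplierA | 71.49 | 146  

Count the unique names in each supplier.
SELECT supplier, COUNT(DISTINCT name)
FROM products
GROUP BY supplier

Result:
  SupplierA: 4 distinct
  SupplierB: 1 distinct
  SupplierD: 3 distinct
  SupplierE: 1 distinct
  SupplierF: 4 distinct
  SupplierG: 2 distinct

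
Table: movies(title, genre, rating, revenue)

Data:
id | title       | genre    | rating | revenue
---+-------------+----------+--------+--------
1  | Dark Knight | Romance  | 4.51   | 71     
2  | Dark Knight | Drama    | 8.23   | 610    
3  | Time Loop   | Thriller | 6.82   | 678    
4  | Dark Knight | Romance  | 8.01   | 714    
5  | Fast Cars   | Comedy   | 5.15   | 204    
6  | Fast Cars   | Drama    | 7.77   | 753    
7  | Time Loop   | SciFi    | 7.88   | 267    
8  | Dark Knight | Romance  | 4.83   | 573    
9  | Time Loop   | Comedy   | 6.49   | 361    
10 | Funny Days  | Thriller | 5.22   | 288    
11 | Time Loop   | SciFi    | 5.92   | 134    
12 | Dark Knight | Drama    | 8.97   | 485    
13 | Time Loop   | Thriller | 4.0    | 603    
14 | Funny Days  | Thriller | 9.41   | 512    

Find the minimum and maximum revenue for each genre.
SELECT genre, MIN(revenue), MAX(revenue)
FROM movies
GROUP BY genre

Result:
  Comedy: min=204, max=361
  Drama: min=485, max=753
  Romance: min=71, max=714
  SciFi: min=134, max=267
  Thriller: min=288, max=678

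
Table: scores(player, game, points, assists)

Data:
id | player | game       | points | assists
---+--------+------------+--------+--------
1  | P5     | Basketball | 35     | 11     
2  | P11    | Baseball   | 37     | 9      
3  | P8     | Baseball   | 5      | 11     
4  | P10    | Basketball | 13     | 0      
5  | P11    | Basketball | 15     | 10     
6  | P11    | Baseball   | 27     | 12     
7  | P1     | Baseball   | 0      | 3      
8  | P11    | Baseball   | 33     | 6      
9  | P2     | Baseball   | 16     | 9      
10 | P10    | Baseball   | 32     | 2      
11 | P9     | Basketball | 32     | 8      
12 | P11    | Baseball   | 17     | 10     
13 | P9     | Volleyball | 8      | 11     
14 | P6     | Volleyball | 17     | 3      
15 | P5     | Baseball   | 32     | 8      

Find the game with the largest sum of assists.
SELECT game, SUM(assists) as val
FROM scores
GROUP BY game
ORDER BY val DESC
LIMIT 1

Result: Baseball with sum(assists) = 70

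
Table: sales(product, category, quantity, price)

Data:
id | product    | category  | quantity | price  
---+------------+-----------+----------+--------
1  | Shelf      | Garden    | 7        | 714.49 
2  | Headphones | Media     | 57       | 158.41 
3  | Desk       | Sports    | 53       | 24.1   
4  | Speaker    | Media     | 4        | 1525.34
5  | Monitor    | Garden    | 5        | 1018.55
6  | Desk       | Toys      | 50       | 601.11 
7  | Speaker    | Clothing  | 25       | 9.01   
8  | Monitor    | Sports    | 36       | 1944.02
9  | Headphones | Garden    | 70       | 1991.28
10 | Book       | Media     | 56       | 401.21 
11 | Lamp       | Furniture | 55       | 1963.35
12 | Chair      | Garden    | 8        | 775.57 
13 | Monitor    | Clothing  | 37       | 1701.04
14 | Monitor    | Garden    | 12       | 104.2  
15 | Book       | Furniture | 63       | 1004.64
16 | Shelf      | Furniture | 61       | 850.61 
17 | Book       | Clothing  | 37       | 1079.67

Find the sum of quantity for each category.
SELECT category, SUM(quantity) as result
FROM sales
GROUP BY category

Result:
  Clothing: 99
  Furniture: 179
  Garden: 102
  Media: 117
  Sports: 89
  Toys: 50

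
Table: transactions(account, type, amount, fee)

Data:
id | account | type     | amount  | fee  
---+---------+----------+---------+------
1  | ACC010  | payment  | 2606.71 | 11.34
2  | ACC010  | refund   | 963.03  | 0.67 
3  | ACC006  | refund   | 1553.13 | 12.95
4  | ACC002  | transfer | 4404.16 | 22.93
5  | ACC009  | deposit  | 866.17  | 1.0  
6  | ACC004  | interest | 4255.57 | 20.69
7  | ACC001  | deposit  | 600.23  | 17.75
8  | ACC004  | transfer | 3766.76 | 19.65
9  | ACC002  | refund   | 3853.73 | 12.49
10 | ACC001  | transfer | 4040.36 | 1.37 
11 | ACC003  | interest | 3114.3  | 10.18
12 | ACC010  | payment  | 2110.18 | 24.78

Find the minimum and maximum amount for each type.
SELECT type, MIN(amount), MAX(amount)
FROM transactions
GROUP BY type

Result:
  deposit: min=600.23, max=866.17
  interest: min=3114.30, max=4255.57
  payment: min=2110.18, max=2606.71
  refund: min=963.03, max=3853.73
  transfer: min=3766.76, max=4404.16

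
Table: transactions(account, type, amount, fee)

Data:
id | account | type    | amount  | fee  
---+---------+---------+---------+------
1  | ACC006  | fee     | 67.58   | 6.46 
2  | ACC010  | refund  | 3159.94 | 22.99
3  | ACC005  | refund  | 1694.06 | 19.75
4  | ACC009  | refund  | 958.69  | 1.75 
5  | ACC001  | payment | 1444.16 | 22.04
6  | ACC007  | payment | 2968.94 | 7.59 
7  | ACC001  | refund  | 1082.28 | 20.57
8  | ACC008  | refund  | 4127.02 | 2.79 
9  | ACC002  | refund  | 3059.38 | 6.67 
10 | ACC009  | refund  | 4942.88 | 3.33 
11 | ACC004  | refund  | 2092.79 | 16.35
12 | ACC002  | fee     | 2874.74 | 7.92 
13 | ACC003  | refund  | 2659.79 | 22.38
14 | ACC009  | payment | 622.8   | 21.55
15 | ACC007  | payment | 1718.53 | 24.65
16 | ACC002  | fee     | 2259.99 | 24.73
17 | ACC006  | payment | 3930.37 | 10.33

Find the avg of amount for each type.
SELECT type, AVG(amount) as result
FROM transactions
GROUP BY type

Result:
  fee: 1734.10
  payment: 2136.96
  refund: 2641.87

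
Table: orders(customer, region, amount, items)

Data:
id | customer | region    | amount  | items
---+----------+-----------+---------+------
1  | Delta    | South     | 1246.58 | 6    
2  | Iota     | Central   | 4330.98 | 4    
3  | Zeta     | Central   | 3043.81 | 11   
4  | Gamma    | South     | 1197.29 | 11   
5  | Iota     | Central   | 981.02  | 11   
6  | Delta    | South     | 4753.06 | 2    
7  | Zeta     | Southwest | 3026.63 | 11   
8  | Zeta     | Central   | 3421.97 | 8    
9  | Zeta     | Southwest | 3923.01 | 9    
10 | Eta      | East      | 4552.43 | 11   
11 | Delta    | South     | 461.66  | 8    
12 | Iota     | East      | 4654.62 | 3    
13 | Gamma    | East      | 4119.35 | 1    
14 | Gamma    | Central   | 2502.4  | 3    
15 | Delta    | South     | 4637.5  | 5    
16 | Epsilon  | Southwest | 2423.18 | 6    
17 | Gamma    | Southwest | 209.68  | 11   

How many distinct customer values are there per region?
SELECT region, COUNT(DISTINCT customer)
FROM orders
GROUP BY region

Result:
  Central: 3 distinct
  East: 3 distinct
  South: 2 distinct
  Southwest: 3 distinct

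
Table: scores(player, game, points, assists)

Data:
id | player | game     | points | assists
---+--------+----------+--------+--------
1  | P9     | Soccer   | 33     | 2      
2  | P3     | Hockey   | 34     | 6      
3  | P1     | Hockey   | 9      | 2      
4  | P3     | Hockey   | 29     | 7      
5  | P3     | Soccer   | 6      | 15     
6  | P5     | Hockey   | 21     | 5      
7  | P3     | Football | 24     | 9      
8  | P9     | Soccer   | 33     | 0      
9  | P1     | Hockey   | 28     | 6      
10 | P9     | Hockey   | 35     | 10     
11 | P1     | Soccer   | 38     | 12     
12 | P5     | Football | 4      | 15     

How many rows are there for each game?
SELECT game, COUNT(*) as count
FROM scores
GROUP BY game

Result:
  Football: 2
  Hockey: 6
  Soccer: 4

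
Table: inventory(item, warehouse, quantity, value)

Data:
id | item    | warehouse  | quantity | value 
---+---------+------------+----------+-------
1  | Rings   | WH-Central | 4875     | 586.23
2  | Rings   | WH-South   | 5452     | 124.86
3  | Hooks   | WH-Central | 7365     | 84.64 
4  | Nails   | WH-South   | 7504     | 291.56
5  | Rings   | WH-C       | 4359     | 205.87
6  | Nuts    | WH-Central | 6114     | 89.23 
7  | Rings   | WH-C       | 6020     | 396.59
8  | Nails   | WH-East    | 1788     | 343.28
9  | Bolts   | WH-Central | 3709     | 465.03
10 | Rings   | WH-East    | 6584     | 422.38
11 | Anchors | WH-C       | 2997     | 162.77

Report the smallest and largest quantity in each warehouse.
SELECT warehouse, MIN(quantity), MAX(quantity)
FROM inventory
GROUP BY warehouse

Result:
  WH-C: min=2997, max=6020
  WH-Central: min=3709, max=7365
  WH-East: min=1788, max=6584
  WH-South: min=5452, max=7504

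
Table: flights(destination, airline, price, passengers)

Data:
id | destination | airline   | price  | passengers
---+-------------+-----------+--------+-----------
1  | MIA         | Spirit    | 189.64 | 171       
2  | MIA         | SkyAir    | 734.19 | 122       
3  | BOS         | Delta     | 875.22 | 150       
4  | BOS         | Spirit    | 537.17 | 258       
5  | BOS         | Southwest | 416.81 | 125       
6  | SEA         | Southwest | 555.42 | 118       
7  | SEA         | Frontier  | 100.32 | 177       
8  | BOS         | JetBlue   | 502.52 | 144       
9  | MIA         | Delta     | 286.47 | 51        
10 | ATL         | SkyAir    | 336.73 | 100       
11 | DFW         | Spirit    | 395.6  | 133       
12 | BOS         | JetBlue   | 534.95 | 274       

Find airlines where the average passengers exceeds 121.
SELECT airline, AVG(passengers)
FROM flights
GROUP BY airline
HAVING AVG(passengers) > 121

Result:
  Frontier: avg=177.00
  JetBlue: avg=209.00
  Southwest: avg=121.50
  Spirit: avg=187.33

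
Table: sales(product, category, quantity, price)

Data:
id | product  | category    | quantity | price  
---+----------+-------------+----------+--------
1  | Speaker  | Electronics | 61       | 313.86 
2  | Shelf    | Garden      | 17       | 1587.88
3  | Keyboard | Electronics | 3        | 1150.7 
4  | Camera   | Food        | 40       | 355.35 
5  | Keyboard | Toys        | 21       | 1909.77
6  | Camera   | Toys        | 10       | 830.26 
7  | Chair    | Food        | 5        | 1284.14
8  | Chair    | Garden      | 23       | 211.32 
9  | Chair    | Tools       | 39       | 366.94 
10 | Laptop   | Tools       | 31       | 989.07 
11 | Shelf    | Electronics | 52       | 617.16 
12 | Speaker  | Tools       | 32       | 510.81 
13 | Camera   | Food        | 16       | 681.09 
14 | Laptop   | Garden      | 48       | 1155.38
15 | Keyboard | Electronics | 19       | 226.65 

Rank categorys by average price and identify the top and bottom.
SELECT category, AVG(price)
FROM sales
GROUP BY category
ORDER BY AVG(price)

All groups:
  Electronics: 577.09
  Tools: 622.27
  Food: 773.53
  Garden: 984.86
  Toys: 1370.02

Highest: Toys (1370.02)
Lowest: Electronics (577.09)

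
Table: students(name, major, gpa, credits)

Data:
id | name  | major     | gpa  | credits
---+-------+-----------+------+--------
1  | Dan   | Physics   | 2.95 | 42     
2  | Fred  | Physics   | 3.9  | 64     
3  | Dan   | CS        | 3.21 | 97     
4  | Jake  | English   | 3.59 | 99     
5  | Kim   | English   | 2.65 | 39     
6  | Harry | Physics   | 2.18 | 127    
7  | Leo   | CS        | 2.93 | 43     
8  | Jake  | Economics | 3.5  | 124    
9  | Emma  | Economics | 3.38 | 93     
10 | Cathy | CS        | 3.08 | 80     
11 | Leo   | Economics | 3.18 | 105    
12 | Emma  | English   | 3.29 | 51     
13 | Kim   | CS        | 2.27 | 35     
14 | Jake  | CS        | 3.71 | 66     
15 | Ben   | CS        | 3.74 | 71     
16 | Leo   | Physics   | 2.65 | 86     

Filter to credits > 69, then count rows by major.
SELECT major, COUNT(*)
FROM students
WHERE credits > 69
GROUP BY major

Note: WHERE filters rows before grouping.

Result:
  CS: 3
  Economics: 3
  English: 1
  Physics: 2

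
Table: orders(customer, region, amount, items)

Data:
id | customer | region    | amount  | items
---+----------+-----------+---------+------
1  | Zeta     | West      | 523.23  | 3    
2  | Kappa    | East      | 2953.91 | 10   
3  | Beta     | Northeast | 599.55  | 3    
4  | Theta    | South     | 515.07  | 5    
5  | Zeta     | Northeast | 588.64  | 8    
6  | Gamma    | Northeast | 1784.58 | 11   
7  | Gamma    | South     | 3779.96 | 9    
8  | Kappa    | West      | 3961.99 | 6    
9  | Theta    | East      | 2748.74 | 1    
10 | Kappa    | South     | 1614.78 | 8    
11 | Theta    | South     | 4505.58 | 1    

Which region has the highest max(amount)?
SELECT region, MAX(amount) as val
FROM orders
GROUP BY region
ORDER BY val DESC
LIMIT 1

Result: South with max(amount) = 4505.58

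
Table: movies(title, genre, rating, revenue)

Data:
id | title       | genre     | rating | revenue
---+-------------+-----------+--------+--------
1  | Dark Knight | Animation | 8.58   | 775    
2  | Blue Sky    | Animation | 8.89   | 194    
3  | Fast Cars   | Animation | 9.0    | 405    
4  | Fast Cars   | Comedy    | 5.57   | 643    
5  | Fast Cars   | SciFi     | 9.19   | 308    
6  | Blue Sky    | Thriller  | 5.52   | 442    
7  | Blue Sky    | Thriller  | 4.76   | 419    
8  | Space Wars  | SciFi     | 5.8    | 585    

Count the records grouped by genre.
SELECT genre, COUNT(*) as count
FROM movies
GROUP BY genre

Result:
  Animation: 3
  Comedy: 1
  SciFi: 2
  Thriller: 2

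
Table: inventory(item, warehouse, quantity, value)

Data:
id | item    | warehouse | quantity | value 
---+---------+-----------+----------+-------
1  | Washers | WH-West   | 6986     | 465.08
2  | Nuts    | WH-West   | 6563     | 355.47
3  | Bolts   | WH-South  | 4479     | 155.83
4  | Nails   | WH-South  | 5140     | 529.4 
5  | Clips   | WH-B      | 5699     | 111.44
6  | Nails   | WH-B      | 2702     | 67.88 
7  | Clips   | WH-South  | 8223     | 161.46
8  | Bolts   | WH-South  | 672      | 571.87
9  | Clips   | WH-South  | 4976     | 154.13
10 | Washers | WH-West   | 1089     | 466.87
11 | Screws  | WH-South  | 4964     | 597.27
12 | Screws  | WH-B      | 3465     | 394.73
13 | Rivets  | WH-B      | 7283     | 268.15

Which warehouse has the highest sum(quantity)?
SELECT warehouse, SUM(quantity) as val
FROM inventory
GROUP BY warehouse
ORDER BY val DESC
LIMIT 1

Result: WH-South with sum(quantity) = 28454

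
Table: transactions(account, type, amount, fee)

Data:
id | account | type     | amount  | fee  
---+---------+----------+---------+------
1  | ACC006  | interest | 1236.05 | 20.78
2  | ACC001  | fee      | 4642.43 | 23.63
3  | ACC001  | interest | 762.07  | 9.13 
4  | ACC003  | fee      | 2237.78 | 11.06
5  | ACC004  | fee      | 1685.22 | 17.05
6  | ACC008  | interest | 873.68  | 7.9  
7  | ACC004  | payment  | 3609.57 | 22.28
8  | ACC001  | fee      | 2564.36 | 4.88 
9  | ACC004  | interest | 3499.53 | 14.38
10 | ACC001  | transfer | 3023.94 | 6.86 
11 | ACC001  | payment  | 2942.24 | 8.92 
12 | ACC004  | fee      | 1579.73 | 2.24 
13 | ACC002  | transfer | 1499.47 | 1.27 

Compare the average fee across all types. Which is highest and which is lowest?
SELECT type, AVG(fee)
FROM transactions
GROUP BY type
ORDER BY AVG(fee)

All groups:
  transfer: 4.07
  fee: 11.77
  interest: 13.05
  payment: 15.60

Highest: payment (15.60)
Lowest: transfer (4.07)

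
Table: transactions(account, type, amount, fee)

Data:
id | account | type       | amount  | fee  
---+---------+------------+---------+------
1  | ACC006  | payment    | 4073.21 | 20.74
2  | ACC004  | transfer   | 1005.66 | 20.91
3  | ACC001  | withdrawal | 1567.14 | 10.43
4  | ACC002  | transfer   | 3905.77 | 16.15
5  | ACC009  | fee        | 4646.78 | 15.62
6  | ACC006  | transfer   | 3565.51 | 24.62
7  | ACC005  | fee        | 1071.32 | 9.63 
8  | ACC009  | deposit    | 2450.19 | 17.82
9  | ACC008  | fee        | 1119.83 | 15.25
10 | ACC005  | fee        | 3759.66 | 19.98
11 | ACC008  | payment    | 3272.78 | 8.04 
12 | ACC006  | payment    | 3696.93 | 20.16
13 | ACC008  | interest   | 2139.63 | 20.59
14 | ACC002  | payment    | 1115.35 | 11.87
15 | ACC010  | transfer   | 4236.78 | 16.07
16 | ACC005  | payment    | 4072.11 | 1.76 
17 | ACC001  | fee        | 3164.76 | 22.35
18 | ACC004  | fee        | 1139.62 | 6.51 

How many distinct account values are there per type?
SELECT type, COUNT(DISTINCT account)
FROM transactions
GROUP BY type

Result:
  deposit: 1 distinct
  fee: 5 distinct
  interest: 1 distinct
  payment: 4 distinct
  transfer: 4 distinct
  withdrawal: 1 distinct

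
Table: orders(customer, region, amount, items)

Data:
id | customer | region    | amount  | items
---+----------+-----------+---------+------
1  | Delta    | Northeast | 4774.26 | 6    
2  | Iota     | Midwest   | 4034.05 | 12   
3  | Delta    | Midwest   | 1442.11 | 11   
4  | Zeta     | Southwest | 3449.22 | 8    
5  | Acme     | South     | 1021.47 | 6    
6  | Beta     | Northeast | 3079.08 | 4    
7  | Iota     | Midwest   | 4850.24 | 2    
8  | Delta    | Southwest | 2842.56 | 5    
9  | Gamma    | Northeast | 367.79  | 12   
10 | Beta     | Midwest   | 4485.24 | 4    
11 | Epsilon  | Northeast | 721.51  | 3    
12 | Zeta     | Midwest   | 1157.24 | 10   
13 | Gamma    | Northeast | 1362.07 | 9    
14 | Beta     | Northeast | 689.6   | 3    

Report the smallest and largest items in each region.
SELECT region, MIN(items), MAX(items)
FROM orders
GROUP BY region

Result:
  Midwest: min=2, max=12
  Northeast: min=3, max=12
  South: min=6, max=6
  Southwest: min=5, max=8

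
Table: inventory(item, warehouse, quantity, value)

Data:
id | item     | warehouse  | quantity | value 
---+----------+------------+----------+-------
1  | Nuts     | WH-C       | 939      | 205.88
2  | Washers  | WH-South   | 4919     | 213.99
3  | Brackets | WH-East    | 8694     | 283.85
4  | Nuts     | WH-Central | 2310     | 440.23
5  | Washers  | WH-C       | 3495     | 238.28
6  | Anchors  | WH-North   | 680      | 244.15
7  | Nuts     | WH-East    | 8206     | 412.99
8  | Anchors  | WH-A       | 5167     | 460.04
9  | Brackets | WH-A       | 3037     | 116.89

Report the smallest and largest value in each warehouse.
SELECT warehouse, MIN(value), MAX(value)
FROM inventory
GROUP BY warehouse

Result:
  WH-A: min=116.89, max=460.04
  WH-C: min=205.88, max=238.28
  WH-Central: min=440.23, max=440.23
  WH-East: min=283.85, max=412.99
  WH-North: min=244.15, max=244.15
  WH-South: min=213.99, max=213.99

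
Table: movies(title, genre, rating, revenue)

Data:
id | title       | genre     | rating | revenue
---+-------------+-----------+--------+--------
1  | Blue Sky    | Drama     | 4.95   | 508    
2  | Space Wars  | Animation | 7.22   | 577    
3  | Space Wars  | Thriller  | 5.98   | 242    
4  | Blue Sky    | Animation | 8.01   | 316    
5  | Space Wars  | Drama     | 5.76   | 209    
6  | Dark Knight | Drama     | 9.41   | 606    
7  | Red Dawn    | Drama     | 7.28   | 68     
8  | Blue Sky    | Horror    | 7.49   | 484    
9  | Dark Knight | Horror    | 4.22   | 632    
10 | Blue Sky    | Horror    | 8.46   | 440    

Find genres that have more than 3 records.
SELECT genre, COUNT(*) as cnt
FROM movies
GROUP BY genre
HAVING COUNT(*) > 3

Result:
  Drama: 4

Note: HAVING filters groups after aggregation, WHERE filters rows before.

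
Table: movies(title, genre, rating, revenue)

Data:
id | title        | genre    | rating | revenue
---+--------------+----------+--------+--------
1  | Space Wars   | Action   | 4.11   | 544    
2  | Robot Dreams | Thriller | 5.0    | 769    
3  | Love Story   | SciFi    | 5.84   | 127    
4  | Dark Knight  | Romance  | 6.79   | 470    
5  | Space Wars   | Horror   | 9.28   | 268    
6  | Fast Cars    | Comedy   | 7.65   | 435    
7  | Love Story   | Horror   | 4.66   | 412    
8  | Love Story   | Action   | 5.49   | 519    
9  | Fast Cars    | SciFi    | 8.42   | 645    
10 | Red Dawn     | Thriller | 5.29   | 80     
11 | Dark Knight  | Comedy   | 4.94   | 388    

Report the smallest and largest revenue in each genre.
SELECT genre, MIN(revenue), MAX(revenue)
FROM movies
GROUP BY genre

Result:
  Action: min=519, max=544
  Comedy: min=388, max=435
  Horror: min=268, max=412
  Romance: min=470, max=470
  SciFi: min=127, max=645
  Thriller: min=80, max=769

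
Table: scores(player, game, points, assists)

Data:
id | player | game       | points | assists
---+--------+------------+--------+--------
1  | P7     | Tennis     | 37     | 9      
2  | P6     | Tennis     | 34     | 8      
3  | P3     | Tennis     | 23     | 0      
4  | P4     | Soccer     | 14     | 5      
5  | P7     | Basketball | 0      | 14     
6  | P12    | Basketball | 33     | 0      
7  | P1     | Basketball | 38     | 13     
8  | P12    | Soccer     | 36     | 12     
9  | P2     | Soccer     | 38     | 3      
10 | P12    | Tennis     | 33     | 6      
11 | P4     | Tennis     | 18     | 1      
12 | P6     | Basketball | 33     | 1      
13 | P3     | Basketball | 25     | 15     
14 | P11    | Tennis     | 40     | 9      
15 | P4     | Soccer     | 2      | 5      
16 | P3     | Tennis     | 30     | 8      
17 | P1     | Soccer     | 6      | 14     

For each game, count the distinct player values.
SELECT game, COUNT(DISTINCT player)
FROM scores
GROUP BY game

Result:
  Basketball: 5 distinct
  Soccer: 4 distinct
  Tennis: 6 distinct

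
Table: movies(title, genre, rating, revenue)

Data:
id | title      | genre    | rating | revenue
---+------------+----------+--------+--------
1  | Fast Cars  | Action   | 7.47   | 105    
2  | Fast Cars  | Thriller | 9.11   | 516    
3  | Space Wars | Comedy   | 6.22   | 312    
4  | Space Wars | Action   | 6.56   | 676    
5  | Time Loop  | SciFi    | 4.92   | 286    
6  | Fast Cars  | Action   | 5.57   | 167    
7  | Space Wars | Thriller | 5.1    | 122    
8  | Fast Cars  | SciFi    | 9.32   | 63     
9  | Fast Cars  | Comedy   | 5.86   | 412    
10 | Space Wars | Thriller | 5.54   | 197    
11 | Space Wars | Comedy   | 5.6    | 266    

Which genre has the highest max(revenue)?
SELECT genre, MAX(revenue) as val
FROM movies
GROUP BY genre
ORDER BY val DESC
LIMIT 1

Result: Action with max(revenue) = 676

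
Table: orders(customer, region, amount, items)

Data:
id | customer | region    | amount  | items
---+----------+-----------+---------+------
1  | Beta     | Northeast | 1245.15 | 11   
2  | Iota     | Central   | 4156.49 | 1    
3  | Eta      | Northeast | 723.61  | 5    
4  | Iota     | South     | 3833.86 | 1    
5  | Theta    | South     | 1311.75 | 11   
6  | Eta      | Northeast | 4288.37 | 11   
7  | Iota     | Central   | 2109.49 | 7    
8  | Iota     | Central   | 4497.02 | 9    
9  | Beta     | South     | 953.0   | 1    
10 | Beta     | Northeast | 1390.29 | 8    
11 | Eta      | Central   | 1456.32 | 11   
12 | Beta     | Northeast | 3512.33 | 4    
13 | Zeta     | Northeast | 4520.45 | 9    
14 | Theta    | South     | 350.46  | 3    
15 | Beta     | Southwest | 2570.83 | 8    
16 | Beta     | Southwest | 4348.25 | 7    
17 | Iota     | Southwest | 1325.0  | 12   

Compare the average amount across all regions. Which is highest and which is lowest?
SELECT region, AVG(amount)
FROM orders
GROUP BY region
ORDER BY AVG(amount)

All groups:
  South: 1612.27
  Northeast: 2613.37
  Southwest: 2748.03
  Central: 3054.83

Highest: Central (3054.83)
Lowest: South (1612.27)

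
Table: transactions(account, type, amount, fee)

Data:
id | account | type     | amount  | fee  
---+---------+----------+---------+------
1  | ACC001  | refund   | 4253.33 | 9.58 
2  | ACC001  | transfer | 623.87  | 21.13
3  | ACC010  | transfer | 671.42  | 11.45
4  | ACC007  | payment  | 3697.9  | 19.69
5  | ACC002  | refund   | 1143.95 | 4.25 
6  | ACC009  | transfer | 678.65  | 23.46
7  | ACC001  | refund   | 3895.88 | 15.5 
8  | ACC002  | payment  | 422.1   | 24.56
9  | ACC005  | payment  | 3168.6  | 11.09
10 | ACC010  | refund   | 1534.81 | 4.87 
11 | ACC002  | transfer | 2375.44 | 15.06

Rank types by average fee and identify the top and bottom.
SELECT type, AVG(fee)
FROM transactions
GROUP BY type
ORDER BY AVG(fee)

All groups:
  refund: 8.55
  transfer: 17.78
  payment: 18.45

Highest: payment (18.45)
Lowest: refund (8.55)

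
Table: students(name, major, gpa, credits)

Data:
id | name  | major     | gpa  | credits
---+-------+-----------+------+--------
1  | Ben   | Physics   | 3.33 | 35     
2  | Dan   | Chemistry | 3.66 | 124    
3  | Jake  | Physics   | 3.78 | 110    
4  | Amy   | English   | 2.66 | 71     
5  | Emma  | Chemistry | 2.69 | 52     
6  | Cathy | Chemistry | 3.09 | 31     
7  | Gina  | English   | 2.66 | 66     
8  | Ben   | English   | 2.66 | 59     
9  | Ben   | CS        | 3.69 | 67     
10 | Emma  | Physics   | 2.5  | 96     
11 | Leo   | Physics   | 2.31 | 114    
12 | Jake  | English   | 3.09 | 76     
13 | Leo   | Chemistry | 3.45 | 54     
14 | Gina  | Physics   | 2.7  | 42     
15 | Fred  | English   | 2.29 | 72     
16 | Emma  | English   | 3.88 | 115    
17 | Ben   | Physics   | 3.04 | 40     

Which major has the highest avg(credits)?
SELECT major, AVG(credits) as val
FROM students
GROUP BY major
ORDER BY val DESC
LIMIT 1

Result: English with avg(credits) = 76.50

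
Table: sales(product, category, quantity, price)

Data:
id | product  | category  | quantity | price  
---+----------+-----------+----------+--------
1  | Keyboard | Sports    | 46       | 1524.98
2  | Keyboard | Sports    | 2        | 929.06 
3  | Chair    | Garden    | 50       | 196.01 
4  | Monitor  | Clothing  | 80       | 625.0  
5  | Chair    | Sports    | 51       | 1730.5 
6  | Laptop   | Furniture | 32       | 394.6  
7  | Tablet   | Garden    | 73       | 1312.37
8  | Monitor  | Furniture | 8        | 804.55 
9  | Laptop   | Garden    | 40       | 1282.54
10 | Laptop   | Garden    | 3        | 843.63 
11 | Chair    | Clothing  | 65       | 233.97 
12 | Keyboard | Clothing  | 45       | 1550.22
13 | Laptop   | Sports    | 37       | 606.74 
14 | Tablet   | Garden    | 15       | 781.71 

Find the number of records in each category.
SELECT category, COUNT(*) as count
FROM sales
GROUP BY category

Result:
  Clothing: 3
  Furniture: 2
  Garden: 5
  Sports: 4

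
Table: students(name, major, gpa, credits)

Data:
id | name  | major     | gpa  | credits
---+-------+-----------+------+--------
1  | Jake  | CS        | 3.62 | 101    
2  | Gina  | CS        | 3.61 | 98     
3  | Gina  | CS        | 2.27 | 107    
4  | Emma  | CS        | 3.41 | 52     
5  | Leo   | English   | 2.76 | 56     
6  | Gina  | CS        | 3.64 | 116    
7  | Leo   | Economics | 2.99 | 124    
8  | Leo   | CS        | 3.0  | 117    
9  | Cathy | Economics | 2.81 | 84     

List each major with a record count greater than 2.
SELECT major, COUNT(*) as cnt
FROM students
GROUP BY major
HAVING COUNT(*) > 2

Result:
  CS: 6

Note: HAVING filters groups after aggregation, WHERE filters rows before.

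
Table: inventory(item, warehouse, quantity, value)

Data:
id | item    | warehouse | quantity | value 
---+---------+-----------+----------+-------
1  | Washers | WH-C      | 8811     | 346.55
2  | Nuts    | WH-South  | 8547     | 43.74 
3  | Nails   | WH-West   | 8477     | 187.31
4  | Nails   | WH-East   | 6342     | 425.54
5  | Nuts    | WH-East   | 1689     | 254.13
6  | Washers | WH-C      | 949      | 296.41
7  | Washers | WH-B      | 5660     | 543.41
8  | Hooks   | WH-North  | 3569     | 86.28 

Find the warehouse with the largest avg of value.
SELECT warehouse, AVG(value) as val
FROM inventory
GROUP BY warehouse
ORDER BY val DESC
LIMIT 1

Result: WH-B with avg(value) = 543.41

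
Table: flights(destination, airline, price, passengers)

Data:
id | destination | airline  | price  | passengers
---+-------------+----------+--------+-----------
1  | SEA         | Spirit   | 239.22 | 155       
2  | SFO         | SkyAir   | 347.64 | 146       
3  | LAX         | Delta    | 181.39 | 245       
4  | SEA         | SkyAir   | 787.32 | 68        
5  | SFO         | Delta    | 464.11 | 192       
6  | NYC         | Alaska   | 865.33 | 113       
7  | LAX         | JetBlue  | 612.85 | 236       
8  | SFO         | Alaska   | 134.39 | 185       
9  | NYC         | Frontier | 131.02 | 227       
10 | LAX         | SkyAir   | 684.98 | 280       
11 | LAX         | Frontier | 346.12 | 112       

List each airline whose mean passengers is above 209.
SELECT airline, AVG(passengers)
FROM flights
GROUP BY airline
HAVING AVG(passengers) > 209

Result:
  Delta: avg=218.50
  JetBlue: avg=236.00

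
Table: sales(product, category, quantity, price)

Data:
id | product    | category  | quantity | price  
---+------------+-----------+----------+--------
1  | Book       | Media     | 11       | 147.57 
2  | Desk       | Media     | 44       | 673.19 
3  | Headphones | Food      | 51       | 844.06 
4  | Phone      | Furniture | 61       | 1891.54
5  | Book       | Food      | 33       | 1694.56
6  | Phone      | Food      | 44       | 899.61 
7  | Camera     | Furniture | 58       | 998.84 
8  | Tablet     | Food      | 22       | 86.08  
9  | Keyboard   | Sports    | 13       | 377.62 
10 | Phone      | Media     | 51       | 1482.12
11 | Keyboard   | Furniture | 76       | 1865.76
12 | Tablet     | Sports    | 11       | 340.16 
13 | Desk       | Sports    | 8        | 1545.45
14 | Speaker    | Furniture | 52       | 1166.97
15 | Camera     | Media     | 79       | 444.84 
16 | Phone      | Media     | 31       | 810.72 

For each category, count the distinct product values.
SELECT category, COUNT(DISTINCT product)
FROM sales
GROUP BY category

Result:
  Food: 4 distinct
  Furniture: 4 distinct
  Media: 4 distinct
  Sports: 3 distinct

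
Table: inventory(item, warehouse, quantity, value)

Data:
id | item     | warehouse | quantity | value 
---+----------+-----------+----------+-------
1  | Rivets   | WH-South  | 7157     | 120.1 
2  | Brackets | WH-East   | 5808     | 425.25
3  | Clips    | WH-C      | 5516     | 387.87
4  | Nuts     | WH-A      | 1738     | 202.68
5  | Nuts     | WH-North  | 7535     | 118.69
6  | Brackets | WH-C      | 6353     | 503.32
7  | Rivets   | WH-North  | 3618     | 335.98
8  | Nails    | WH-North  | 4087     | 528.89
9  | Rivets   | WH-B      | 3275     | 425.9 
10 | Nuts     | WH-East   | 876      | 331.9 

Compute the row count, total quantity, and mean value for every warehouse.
SELECT warehouse,
       COUNT(*) as cnt,
       SUM(quantity) as total_quantity,
       AVG(value) as avg_value
FROM inventory
GROUP BY warehouse

Result:
  WH-A: 1 records, 1738 total quantity, 202.68 avg value
  WH-B: 1 records, 3275 total quantity, 425.90 avg value
  WH-C: 2 records, 11869 total quantity, 445.60 avg value
  WH-East: 2 records, 6684 total quantity, 378.58 avg value
  WH-North: 3 records, 15240 total quantity, 327.85 avg value
  WH-South: 1 records, 7157 total quantity, 120.10 avg value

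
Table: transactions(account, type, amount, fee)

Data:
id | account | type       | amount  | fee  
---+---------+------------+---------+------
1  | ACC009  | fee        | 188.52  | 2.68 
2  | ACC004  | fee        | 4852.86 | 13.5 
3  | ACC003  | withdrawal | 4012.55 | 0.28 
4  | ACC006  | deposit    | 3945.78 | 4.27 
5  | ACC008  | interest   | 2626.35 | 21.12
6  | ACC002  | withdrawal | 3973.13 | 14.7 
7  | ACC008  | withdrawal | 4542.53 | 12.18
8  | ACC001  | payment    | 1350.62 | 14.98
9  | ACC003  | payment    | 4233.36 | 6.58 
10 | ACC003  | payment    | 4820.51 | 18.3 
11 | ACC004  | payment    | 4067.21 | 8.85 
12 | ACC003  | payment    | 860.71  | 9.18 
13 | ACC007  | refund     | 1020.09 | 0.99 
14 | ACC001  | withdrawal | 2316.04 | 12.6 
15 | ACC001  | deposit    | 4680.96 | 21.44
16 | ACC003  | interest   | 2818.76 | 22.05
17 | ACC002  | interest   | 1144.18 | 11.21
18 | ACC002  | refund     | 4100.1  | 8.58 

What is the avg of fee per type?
SELECT type, AVG(fee) as result
FROM transactions
GROUP BY type

Result:
  deposit: 12.86
  fee: 8.09
  interest: 18.13
  payment: 11.58
  refund: 4.79
  withdrawal: 9.94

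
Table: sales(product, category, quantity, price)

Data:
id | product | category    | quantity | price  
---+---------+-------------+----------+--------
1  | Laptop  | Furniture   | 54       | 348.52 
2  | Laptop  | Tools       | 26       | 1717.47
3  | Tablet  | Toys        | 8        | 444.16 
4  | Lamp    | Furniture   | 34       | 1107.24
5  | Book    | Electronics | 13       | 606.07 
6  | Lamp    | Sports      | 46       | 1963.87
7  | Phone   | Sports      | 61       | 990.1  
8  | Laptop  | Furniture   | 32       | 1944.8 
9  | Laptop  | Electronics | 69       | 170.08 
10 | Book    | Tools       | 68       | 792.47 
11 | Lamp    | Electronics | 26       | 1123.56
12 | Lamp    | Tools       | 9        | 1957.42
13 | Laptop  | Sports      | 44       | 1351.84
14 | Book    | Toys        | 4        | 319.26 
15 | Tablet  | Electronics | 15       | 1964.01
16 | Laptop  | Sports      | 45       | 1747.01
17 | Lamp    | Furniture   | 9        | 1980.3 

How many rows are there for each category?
SELECT category, COUNT(*) as count
FROM sales
GROUP BY category

Result:
  Electronics: 4
  Furniture: 4
  Sports: 4
  Tools: 3
  Toys: 2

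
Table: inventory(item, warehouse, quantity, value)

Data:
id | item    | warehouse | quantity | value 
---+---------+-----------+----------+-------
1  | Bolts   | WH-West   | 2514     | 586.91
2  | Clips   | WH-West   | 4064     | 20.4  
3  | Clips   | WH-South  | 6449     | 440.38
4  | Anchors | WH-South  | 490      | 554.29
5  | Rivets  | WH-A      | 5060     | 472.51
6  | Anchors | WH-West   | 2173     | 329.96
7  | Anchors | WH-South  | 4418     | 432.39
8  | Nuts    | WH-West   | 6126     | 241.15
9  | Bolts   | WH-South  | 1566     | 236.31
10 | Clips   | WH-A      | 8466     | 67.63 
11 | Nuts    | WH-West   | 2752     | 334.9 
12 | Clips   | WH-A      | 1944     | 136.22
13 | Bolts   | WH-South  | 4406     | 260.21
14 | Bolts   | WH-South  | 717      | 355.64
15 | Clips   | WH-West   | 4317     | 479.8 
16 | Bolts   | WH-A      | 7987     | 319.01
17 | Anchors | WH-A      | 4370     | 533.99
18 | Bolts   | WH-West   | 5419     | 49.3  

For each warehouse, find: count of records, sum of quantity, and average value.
SELECT warehouse,
       COUNT(*) as cnt,
       SUM(quantity) as total_quantity,
       AVG(value) as avg_value
FROM inventory
GROUP BY warehouse

Result:
  WH-A: 5 records, 27827 total quantity, 305.87 avg value
  WH-South: 6 records, 18046 total quantity, 379.87 avg value
  WH-West: 7 records, 27365 total quantity, 291.77 avg value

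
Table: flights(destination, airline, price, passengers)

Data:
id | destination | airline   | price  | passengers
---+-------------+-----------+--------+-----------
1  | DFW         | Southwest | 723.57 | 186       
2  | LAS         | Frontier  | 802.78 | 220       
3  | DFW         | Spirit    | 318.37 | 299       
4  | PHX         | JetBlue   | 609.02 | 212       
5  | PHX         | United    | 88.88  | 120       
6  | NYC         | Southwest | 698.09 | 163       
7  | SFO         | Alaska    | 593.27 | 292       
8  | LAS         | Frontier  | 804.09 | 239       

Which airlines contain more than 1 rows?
SELECT airline, COUNT(*) as cnt
FROM flights
GROUP BY airline
HAVING COUNT(*) > 1

Result:
  Frontier: 2
  Southwest: 2

Note: HAVING filters groups after aggregation, WHERE filters rows before.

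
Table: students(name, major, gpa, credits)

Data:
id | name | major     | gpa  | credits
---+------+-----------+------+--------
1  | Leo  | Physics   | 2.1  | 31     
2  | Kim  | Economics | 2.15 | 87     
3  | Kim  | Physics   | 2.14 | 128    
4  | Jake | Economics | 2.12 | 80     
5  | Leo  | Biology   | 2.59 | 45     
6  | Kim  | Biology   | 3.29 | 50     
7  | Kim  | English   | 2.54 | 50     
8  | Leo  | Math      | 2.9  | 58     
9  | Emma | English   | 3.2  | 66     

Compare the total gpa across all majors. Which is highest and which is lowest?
SELECT major, SUM(gpa)
FROM students
GROUP BY major
ORDER BY SUM(gpa)

All groups:
  Math: 2.90
  Physics: 4.24
  Economics: 4.27
  English: 5.74
  Biology: 5.88

Highest: Biology (5.88)
Lowest: Math (2.90)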